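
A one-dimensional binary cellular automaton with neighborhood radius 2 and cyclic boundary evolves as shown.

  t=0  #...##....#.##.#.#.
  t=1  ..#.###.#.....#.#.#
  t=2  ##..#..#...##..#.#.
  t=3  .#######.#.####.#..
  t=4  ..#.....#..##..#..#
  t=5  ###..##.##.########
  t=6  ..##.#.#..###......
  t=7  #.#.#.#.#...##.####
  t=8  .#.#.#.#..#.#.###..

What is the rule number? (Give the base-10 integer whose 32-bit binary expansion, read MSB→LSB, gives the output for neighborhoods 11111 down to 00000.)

  nb #####: next=.  (t=3,i=3, bit31=0)
  nb ####.: next=.  (t=3,i=6, bit30=0)
  nb ###.#: next=.  (t=1,i=6, bit29=0)
  nb ###..: next=#  (t=5,i=2, bit28=1)
  nb ##.##: next=#  (t=5,i=7, bit27=1)
  nb ##.#.: next=#  (t=0,i=14, bit26=1)
  nb ##..#: next=#  (t=2,i=2, bit25=1)
  nb ##...: next=#  (t=0,i=6, bit24=1)
  nb #.###: next=#  (t=1,i=4, bit23=1)
  nb #.##.: next=.  (t=0,i=12, bit22=0)
  nb #.#.#: next=.  (t=0,i=15, bit21=0)
  nb #.#..: next=.  (t=0,i=0, bit20=0)
  nb #..##: next=.  (t=4,i=10, bit19=0)
  nb #..#.: next=#  (t=1,i=1, bit18=1)
  nb #...#: next=#  (t=0,i=2, bit17=1)
  nb #....: next=.  (t=0,i=7, bit16=0)
  nb .####: next=#  (t=3,i=2, bit15=1)
  nb .###.: next=.  (t=1,i=5, bit14=0)
  nb .##.#: next=.  (t=0,i=13, bit13=0)
  nb .##..: next=#  (t=0,i=5, bit12=1)
  nb .#.##: next=.  (t=0,i=11, bit11=0)
  nb .#.#.: next=#  (t=0,i=16, bit10=1)
  nb .#..#: next=#  (t=1,i=0, bit9=1)
  nb .#...: next=.  (t=0,i=1, bit8=0)
  nb ..###: next=.  (t=3,i=1, bit7=0)
  nb ..##.: next=#  (t=0,i=4, bit6=1)
  nb ..#.#: next=.  (t=0,i=10, bit5=0)
  nb ..#..: next=#  (t=2,i=4, bit4=1)
  nb ...##: next=.  (t=0,i=3, bit3=0)
  nb ...#.: next=.  (t=0,i=9, bit2=0)
  nb ....#: next=#  (t=0,i=8, bit1=1)
  nb .....: next=#  (t=1,i=11, bit0=1)
  bits 00011111100001101001011001010011 = 528914003

528914003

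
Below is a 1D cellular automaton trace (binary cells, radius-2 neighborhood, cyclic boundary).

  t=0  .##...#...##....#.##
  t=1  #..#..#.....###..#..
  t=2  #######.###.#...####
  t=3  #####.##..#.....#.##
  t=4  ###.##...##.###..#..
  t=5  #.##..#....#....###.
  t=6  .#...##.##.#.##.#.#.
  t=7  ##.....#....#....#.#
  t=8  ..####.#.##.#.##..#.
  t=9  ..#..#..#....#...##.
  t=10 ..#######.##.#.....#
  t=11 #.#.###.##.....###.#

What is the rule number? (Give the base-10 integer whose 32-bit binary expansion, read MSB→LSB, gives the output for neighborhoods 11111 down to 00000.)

2835680915

  nb #####: next=#  (t=2,i=0, bit31=1)
  nb ####.: next=.  (t=2,i=5, bit30=0)
  nb ###.#: next=#  (t=2,i=6, bit29=1)
  nb ###..: next=.  (t=1,i=14, bit28=0)
  nb ##.##: next=#  (t=0,i=0, bit27=1)
  nb ##.#.: next=.  (t=2,i=11, bit26=0)
  nb ##..#: next=.  (t=1,i=15, bit25=0)
  nb ##...: next=#  (t=0,i=3, bit24=1)
  nb #.###: next=.  (t=2,i=8, bit23=0)
  nb #.##.: next=.  (t=0,i=1, bit22=0)
  nb #.#.#: next=.  (t=5,i=0, bit21=0)
  nb #.#..: next=.  (t=2,i=12, bit20=0)
  nb #..##: next=.  (t=4,i=19, bit19=0)
  nb #..#.: next=#  (t=1,i=2, bit18=1)
  nb #...#: next=.  (t=0,i=4, bit17=0)
  nb #....: next=#  (t=0,i=13, bit16=1)
  nb .####: next=.  (t=2,i=17, bit15=0)
  nb .###.: next=.  (t=1,i=13, bit14=0)
  nb .##.#: next=.  (t=0,i=19, bit13=0)
  nb .##..: next=.  (t=0,i=2, bit12=0)
  nb .#.##: next=#  (t=0,i=17, bit11=1)
  nb .#.#.: next=#  (t=6,i=17, bit10=1)
  nb .#..#: next=#  (t=1,i=1, bit9=1)
  nb .#...: next=.  (t=0,i=7, bit8=0)
  nb ..###: next=#  (t=1,i=12, bit7=1)
  nb ..##.: next=.  (t=0,i=10, bit6=0)
  nb ..#.#: next=.  (t=0,i=16, bit5=0)
  nb ..#..: next=#  (t=0,i=6, bit4=1)
  nb ...##: next=.  (t=0,i=9, bit3=0)
  nb ...#.: next=.  (t=0,i=5, bit2=0)
  nb ....#: next=#  (t=0,i=14, bit1=1)
  nb .....: next=#  (t=1,i=9, bit0=1)
  bits 10101001000001010000111010010011 = 2835680915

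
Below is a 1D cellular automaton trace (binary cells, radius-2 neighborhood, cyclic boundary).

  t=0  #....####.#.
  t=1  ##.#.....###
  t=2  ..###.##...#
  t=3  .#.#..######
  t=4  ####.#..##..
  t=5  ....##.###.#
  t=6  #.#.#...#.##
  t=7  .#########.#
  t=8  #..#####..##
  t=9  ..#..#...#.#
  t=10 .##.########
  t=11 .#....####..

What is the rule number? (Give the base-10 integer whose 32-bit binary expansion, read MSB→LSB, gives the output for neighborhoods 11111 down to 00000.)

  #####|#  b31=1 t=1,i=11
  ####.|.  b30=0 t=0,i=7
  ###.#|.  b29=0 t=0,i=8
  ###..|.  b28=0 t=8,i=0
  ##.##|.  b27=0 t=2,i=5
  ##.#.|#  b26=1 t=0,i=9
  ##..#|.  b25=0 t=4,i=10
  ##...|#  b24=1 t=2,i=8
  #.###|.  b23=0 t=5,i=7
  #.##.|#  b22=1 t=2,i=6
  #.#.#|#  b21=1 t=0,i=10
  #.#..|#  b20=1 t=0,i=0
  #..##|#  b19=1 t=2,i=1
  #..#.|#  b18=1 t=9,i=1
  #...#|#  b17=1 t=2,i=9
  #....|.  b16=0 t=0,i=2
  .####|.  b15=0 t=0,i=6
  .###.|#  b14=1 t=2,i=3
  .##.#|.  b13=0 t=5,i=5
  .##..|#  b12=1 t=2,i=7
  .#.##|#  b11=1 t=6,i=9
  .#.#.|#  b10=1 t=0,i=11
  .#..#|.  b9=0 t=2,i=0
  .#...|#  b8=1 t=0,i=1
  ..###|.  b7=0 t=0,i=5
  ..##.|#  b6=1 t=4,i=8
  ..#.#|#  b5=1 t=6,i=8
  ..#..|#  b4=1 t=2,i=11
  ...##|.  b3=0 t=0,i=4
  ...#.|#  b2=1 t=2,i=10
  ....#|#  b1=1 t=0,i=3
  .....|#  b0=1 t=1,i=6
  bits 10000101011111100101110101110111 = 2239651191

2239651191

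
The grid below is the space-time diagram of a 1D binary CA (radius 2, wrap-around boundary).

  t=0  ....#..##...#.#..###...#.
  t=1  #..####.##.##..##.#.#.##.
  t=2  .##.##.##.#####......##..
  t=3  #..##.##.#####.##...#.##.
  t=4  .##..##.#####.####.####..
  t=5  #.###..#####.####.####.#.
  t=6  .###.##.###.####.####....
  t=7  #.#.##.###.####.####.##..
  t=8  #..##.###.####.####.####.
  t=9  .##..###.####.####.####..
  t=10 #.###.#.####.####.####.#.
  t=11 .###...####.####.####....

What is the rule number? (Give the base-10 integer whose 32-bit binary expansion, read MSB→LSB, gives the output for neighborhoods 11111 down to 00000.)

  [31] ##### => #  t=2,i=12
  [30] ####. => #  t=1,i=5
  [29] ###.# => .  t=1,i=6
  [28] ###.. => .  t=0,i=19
  [27] ##.## => #  t=1,i=7
  [26] ##.#. => .  t=1,i=17
  [25] ##..# => #  t=1,i=13
  [24] ##... => #  t=0,i=9
  [23] #.### => #  t=2,i=10
  [22] #.##. => #  t=1,i=8
  [21] #.#.# => .  t=1,i=18
  [20] #.#.. => .  t=0,i=14
  [19] #..## => #  t=0,i=6
  [18] #..#. => .  t=7,i=24
  [17] #...# => .  t=0,i=10
  [16] #.... => #  t=0,i=0
  [15] .#### => #  t=1,i=4
  [14] .###. => #  t=0,i=18
  [13] .##.# => .  t=1,i=9
  [12] .##.. => #  t=0,i=8
  [11] .#.## => #  t=1,i=21
  [10] .#.#. => .  t=0,i=13
  [9] .#..# => #  t=0,i=5
  [8] .#... => .  t=0,i=24
  [7] ..### => .  t=0,i=17
  [6] ..##. => .  t=0,i=7
  [5] ..#.# => #  t=0,i=12
  [4] ..#.. => #  t=0,i=4
  [3] ...## => #  t=2,i=0
  [2] ...#. => #  t=0,i=3
  [1] ....# => .  t=0,i=2
  [0] ..... => .  t=0,i=1
  bits 11001011110010011101101000111100 = 3419003452

3419003452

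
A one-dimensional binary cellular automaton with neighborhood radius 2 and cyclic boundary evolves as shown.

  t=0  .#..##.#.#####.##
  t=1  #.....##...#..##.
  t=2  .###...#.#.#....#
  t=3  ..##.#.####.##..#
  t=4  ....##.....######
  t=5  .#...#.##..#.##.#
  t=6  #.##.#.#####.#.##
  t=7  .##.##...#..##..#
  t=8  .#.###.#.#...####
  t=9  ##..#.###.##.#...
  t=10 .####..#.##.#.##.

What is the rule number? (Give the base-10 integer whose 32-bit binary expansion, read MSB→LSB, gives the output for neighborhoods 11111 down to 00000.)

  [31] ##### => #  t=0,i=11
  [30] ####. => .  t=0,i=12
  [29] ###.# => .  t=0,i=13
  [28] ###.. => #  t=2,i=3
  [27] ##.## => #  t=0,i=14
  [26] ##.#. => #  t=0,i=0
  [25] ##..# => #  t=3,i=14
  [24] ##... => .  t=1,i=8
  [23] #.### => .  t=0,i=9
  [22] #.##. => #  t=0,i=15
  [21] #.#.# => #  t=0,i=7
  [20] #.#.. => .  t=0,i=1
  [19] #..## => .  t=0,i=3
  [18] #..#. => #  t=3,i=15
  [17] #...# => #  t=1,i=9
  [16] #.... => #  t=1,i=2
  [15] .#### => .  t=0,i=10
  [14] .###. => #  t=2,i=2
  [13] .##.# => .  t=0,i=5
  [12] .##.. => #  t=1,i=7
  [11] .#.## => .  t=0,i=8
  [10] .#.#. => #  t=2,i=8
  [9] .#..# => .  t=0,i=2
  [8] .#... => #  t=1,i=1
  [7] ..### => #  t=4,i=11
  [6] ..##. => .  t=0,i=4
  [5] ..#.# => #  t=2,i=7
  [4] ..#.. => #  t=1,i=11
  [3] ...## => .  t=1,i=5
  [2] ...#. => .  t=1,i=10
  [1] ....# => .  t=1,i=4
  [0] ..... => #  t=1,i=3
  bits 10011110011001110101010110110001 = 2657572273

2657572273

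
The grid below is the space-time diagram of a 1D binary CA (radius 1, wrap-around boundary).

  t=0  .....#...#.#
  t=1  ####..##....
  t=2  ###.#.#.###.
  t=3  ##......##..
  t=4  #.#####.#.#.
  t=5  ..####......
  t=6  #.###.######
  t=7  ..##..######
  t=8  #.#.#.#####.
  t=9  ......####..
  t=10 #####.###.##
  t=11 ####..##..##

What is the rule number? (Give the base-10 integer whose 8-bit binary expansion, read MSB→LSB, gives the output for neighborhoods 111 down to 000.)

153

  nb ###: next=#  (t=1,i=1, bit7=1)
  nb ##.: next=.  (t=1,i=3, bit6=0)
  nb #.#: next=.  (t=0,i=10, bit5=0)
  nb #..: next=#  (t=0,i=0, bit4=1)
  nb .##: next=#  (t=1,i=0, bit3=1)
  nb .#.: next=.  (t=0,i=5, bit2=0)
  nb ..#: next=.  (t=0,i=4, bit1=0)
  nb ...: next=#  (t=0,i=1, bit0=1)
  bits 10011001 = 153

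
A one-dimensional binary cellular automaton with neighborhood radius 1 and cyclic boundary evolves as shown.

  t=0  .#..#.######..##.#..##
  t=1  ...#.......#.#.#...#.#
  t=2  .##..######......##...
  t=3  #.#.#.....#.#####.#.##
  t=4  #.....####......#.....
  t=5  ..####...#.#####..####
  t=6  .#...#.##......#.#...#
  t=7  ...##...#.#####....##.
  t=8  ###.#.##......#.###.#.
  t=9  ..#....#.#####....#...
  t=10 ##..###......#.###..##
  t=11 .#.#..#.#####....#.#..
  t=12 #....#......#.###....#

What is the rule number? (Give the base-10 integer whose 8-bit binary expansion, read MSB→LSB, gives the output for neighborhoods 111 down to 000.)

  nb ###: next=.  (t=0,i=7, bit7=0)
  nb ##.: next=#  (t=0,i=11, bit6=1)
  nb #.#: next=.  (t=0,i=0, bit5=0)
  nb #..: next=.  (t=0,i=2, bit4=0)
  nb .##: next=.  (t=0,i=6, bit3=0)
  nb .#.: next=.  (t=0,i=1, bit2=0)
  nb ..#: next=#  (t=0,i=3, bit1=1)
  nb ...: next=#  (t=1,i=1, bit0=1)
  bits 01000011 = 67

67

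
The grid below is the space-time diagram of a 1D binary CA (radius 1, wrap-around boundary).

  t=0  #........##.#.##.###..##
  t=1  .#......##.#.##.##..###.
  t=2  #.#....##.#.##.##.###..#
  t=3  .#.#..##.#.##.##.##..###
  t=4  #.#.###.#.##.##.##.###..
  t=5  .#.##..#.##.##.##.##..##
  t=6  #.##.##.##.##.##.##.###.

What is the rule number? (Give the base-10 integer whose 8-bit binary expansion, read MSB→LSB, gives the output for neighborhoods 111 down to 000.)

  ### -> .   bit 7 = 0  t=0,i=18
  ##. -> .   bit 6 = 0  t=0,i=0
  #.# -> #   bit 5 = 1  t=0,i=11
  #.. -> #   bit 4 = 1  t=0,i=1
  .## -> #   bit 3 = 1  t=0,i=9
  .#. -> .   bit 2 = 0  t=0,i=12
  ..# -> #   bit 1 = 1  t=0,i=8
  ... -> .   bit 0 = 0  t=0,i=2
  bits 00111010 = 58

58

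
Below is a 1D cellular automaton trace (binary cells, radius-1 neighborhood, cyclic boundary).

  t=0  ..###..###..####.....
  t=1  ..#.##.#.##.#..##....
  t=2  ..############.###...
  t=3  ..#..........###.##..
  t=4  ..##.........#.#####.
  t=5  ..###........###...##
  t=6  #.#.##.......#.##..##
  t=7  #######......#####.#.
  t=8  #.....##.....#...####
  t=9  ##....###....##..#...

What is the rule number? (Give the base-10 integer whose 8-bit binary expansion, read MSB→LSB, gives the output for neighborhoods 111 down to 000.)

124

  nb ###: next=.  (t=0,i=3, bit7=0)
  nb ##.: next=#  (t=0,i=4, bit6=1)
  nb #.#: next=#  (t=1,i=3, bit5=1)
  nb #..: next=#  (t=0,i=5, bit4=1)
  nb .##: next=#  (t=0,i=2, bit3=1)
  nb .#.: next=#  (t=1,i=2, bit2=1)
  nb ..#: next=.  (t=0,i=1, bit1=0)
  nb ...: next=.  (t=0,i=0, bit0=0)
  bits 01111100 = 124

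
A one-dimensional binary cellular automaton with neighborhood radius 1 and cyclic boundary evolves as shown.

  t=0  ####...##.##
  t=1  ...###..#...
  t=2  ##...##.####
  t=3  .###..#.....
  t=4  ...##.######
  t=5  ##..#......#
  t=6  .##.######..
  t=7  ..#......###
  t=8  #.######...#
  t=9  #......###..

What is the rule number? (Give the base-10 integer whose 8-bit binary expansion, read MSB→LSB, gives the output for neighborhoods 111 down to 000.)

85

  ###|.  b7=0 t=0,i=0
  ##.|#  b6=1 t=0,i=3
  #.#|.  b5=0 t=0,i=9
  #..|#  b4=1 t=0,i=4
  .##|.  b3=0 t=0,i=7
  .#.|#  b2=1 t=1,i=8
  ..#|.  b1=0 t=0,i=6
  ...|#  b0=1 t=0,i=5
  bits 01010101 = 85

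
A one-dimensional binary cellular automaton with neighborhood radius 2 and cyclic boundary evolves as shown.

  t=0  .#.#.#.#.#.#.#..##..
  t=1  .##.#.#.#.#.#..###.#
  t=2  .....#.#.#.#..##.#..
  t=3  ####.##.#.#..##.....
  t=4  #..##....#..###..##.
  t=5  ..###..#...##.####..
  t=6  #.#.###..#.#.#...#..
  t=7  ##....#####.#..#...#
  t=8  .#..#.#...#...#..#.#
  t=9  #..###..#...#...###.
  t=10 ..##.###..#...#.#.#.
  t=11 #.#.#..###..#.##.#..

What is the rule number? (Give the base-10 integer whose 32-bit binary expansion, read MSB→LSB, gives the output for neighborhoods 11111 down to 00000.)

  nb #####: next=.  (t=7,i=8, bit31=0)
  nb ####.: next=.  (t=3,i=2, bit30=0)
  nb ###.#: next=#  (t=1,i=17, bit29=1)
  nb ###..: next=#  (t=4,i=14, bit28=1)
  nb ##.##: next=#  (t=3,i=4, bit27=1)
  nb ##.#.: next=.  (t=1,i=3, bit26=0)
  nb ##..#: next=#  (t=4,i=15, bit25=1)
  nb ##...: next=.  (t=0,i=18, bit24=0)
  nb #.###: next=.  (t=5,i=14, bit23=0)
  nb #.##.: next=.  (t=1,i=1, bit22=0)
  nb #.#.#: next=.  (t=0,i=3, bit21=0)
  nb #.#..: next=.  (t=0,i=13, bit20=0)
  nb #..##: next=#  (t=0,i=15, bit19=1)
  nb #..#.: next=#  (t=5,i=6, bit18=1)
  nb #...#: next=#  (t=0,i=19, bit17=1)
  nb #....: next=.  (t=2,i=19, bit16=0)
  nb .####: next=.  (t=3,i=1, bit15=0)
  nb .###.: next=.  (t=1,i=16, bit14=0)
  nb .##.#: next=.  (t=1,i=2, bit13=0)
  nb .##..: next=#  (t=0,i=17, bit12=1)
  nb .#.##: next=.  (t=1,i=0, bit11=0)
  nb .#.#.: next=#  (t=0,i=2, bit10=1)
  nb .#..#: next=.  (t=0,i=14, bit9=0)
  nb .#...: next=.  (t=2,i=18, bit8=0)
  nb ..###: next=#  (t=1,i=15, bit7=1)
  nb ..##.: next=#  (t=0,i=16, bit6=1)
  nb ..#.#: next=#  (t=0,i=1, bit5=1)
  nb ..#..: next=.  (t=4,i=9, bit4=0)
  nb ...##: next=.  (t=3,i=19, bit3=0)
  nb ...#.: next=.  (t=0,i=0, bit2=0)
  nb ....#: next=#  (t=2,i=3, bit1=1)
  nb .....: next=#  (t=2,i=0, bit0=1)
  bits 00111010000011100001010011100011 = 974001379

974001379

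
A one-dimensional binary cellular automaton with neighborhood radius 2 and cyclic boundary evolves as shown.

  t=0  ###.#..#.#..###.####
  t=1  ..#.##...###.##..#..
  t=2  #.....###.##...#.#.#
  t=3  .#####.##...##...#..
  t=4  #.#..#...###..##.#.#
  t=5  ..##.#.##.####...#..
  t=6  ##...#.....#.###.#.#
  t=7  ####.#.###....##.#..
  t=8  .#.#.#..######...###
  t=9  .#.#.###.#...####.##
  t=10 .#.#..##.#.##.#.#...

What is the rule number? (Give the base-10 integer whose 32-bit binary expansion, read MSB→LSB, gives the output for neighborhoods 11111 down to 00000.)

  [31] ##### => .  t=0,i=0
  [30] ####. => .  t=0,i=1
  [29] ###.# => #  t=0,i=2
  [28] ###.. => #  t=4,i=11
  [27] ##.## => .  t=0,i=15
  [26] ##.#. => .  t=0,i=3
  [25] ##..# => #  t=1,i=15
  [24] ##... => #  t=1,i=6
  [23] #.### => .  t=0,i=16
  [22] #.##. => .  t=1,i=4
  [21] #.#.# => #  t=2,i=17
  [20] #.#.. => #  t=0,i=4
  [19] #..## => #  t=0,i=11
  [18] #..#. => .  t=0,i=6
  [17] #...# => #  t=1,i=7
  [16] #.... => #  t=1,i=19
  [15] .#### => #  t=0,i=17
  [14] .###. => #  t=0,i=13
  [13] .##.# => .  t=4,i=0
  [12] .##.. => .  t=1,i=5
  [11] .#.## => .  t=1,i=3
  [10] .#.#. => .  t=0,i=8
  [9] .#..# => #  t=0,i=5
  [8] .#... => .  t=1,i=18
  [7] ..### => .  t=0,i=12
  [6] ..##. => .  t=3,i=12
  [5] ..#.# => .  t=0,i=7
  [4] ..#.. => #  t=1,i=17
  [3] ...## => #  t=1,i=8
  [2] ...#. => .  t=1,i=1
  [1] ....# => #  t=1,i=0
  [0] ..... => #  t=2,i=3
  bits 00110011001110111100001000011011 = 859554331

859554331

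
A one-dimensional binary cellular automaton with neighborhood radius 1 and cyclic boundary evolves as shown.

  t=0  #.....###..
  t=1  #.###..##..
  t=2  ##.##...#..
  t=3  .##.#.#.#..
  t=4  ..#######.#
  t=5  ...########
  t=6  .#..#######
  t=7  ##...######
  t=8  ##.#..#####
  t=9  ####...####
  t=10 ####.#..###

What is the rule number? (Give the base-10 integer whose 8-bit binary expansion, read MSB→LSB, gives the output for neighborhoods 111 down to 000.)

  [7] ### => #  t=0,i=7
  [6] ##. => #  t=0,i=8
  [5] #.# => #  t=1,i=1
  [4] #.. => .  t=0,i=1
  [3] .## => .  t=0,i=6
  [2] .#. => #  t=0,i=0
  [1] ..# => .  t=0,i=5
  [0] ... => #  t=0,i=2
  bits 11100101 = 229

229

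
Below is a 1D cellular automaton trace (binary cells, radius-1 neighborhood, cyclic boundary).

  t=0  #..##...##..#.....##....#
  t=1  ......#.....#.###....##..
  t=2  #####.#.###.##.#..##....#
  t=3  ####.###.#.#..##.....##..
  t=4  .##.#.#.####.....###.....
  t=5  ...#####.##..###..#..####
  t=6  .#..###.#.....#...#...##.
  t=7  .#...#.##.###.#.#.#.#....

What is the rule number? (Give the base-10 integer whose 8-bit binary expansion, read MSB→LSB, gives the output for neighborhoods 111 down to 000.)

  [7] ### => #  t=1,i=15
  [6] ##. => .  t=0,i=0
  [5] #.# => #  t=1,i=13
  [4] #.. => .  t=0,i=1
  [3] .## => .  t=0,i=3
  [2] .#. => #  t=0,i=12
  [1] ..# => .  t=0,i=2
  [0] ... => #  t=0,i=6
  bits 10100101 = 165

165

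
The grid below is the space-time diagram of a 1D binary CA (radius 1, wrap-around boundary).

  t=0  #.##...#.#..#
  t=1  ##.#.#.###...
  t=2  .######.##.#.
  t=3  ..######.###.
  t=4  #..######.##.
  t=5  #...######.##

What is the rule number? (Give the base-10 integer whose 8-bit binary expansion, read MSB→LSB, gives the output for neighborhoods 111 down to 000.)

229

  ###|#  b7=1 t=1,i=8
  ##.|#  b6=1 t=0,i=0
  #.#|#  b5=1 t=0,i=1
  #..|.  b4=0 t=0,i=4
  .##|.  b3=0 t=0,i=2
  .#.|#  b2=1 t=0,i=7
  ..#|.  b1=0 t=0,i=6
  ...|#  b0=1 t=0,i=5
  bits 11100101 = 229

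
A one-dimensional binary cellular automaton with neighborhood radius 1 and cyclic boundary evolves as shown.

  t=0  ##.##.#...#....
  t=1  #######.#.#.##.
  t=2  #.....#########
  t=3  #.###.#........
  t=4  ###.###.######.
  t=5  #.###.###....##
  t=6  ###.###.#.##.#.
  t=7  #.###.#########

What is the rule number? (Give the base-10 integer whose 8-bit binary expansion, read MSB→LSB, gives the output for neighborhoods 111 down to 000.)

109

  ### -> .   bit 7 = 0  t=1,i=1
  ##. -> #   bit 6 = 1  t=0,i=1
  #.# -> #   bit 5 = 1  t=0,i=2
  #.. -> .   bit 4 = 0  t=0,i=7
  .## -> #   bit 3 = 1  t=0,i=0
  .#. -> #   bit 2 = 1  t=0,i=6
  ..# -> .   bit 1 = 0  t=0,i=9
  ... -> #   bit 0 = 1  t=0,i=8
  bits 01101101 = 109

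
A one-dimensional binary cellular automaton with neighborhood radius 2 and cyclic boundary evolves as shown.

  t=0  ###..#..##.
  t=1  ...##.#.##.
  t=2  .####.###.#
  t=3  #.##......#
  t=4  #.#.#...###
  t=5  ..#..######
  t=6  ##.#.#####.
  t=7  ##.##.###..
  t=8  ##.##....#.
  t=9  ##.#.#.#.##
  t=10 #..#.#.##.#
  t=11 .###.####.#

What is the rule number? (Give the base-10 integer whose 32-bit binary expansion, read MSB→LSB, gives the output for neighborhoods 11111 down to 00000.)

  #####|#  b31=1 t=5,i=7
  ####.|#  b30=1 t=2,i=3
  ###.#|.  b29=0 t=2,i=4
  ###..|.  b28=0 t=0,i=2
  ##.##|.  b27=0 t=0,i=10
  ##.#.|.  b26=0 t=1,i=5
  ##..#|#  b25=1 t=0,i=3
  ##...|#  b24=1 t=1,i=10
  #.###|.  b23=0 t=0,i=0
  #.##.|#  b22=1 t=1,i=8
  #.#.#|#  b21=1 t=1,i=6
  #.#..|.  b20=0 t=4,i=4
  #..##|.  b19=0 t=0,i=7
  #..#.|#  b18=1 t=0,i=4
  #...#|#  b17=1 t=4,i=6
  #....|.  b16=0 t=1,i=0
  .####|#  b15=1 t=2,i=2
  .###.|.  b14=0 t=0,i=1
  .##.#|#  b13=1 t=0,i=9
  .##..|.  b12=0 t=1,i=9
  .#.##|#  b11=1 t=1,i=7
  .#.#.|.  b10=0 t=4,i=3
  .#..#|#  b9=1 t=0,i=6
  .#...|#  b8=1 t=4,i=5
  ..###|#  b7=1 t=4,i=8
  ..##.|#  b6=1 t=0,i=8
  ..#.#|#  b5=1 t=8,i=9
  ..#..|.  b4=0 t=0,i=5
  ...##|#  b3=1 t=1,i=2
  ...#.|.  b2=0 t=8,i=8
  ....#|#  b1=1 t=1,i=1
  .....|.  b0=0 t=3,i=6
  bits 11000011011001101010101111101010 = 3278285802

3278285802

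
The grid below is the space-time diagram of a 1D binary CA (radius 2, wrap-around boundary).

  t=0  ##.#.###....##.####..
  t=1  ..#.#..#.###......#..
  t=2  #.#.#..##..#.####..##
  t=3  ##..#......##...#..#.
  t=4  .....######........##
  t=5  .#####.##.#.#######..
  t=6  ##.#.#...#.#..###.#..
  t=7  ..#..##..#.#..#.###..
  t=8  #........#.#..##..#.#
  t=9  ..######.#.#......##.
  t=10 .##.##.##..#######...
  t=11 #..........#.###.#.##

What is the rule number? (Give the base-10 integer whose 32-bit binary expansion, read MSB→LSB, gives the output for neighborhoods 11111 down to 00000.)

  #####|#  b31=1 t=4,i=7
  ####.|.  b30=0 t=0,i=17
  ###.#|#  b29=1 t=2,i=0
  ###..|#  b28=1 t=0,i=7
  ##.##|.  b27=0 t=0,i=14
  ##.#.|#  b26=1 t=0,i=2
  ##..#|.  b25=0 t=0,i=19
  ##...|.  b24=0 t=0,i=8
  #.###|.  b23=0 t=0,i=5
  #.##.|.  b22=0 t=3,i=0
  #.#.#|.  b21=0 t=0,i=3
  #.#..|#  b20=1 t=1,i=4
  #..##|.  b19=0 t=0,i=20
  #..#.|.  b18=0 t=1,i=6
  #...#|.  b17=0 t=3,i=14
  #....|#  b16=1 t=0,i=9
  .####|.  b15=0 t=0,i=16
  .###.|.  b14=0 t=0,i=6
  .##.#|.  b13=0 t=0,i=1
  .##..|.  b12=0 t=2,i=8
  .#.##|#  b11=1 t=0,i=4
  .#.#.|.  b10=0 t=1,i=3
  .#..#|.  b9=0 t=1,i=5
  .#...|#  b8=1 t=1,i=19
  ..###|#  b7=1 t=2,i=19
  ..##.|.  b6=0 t=0,i=0
  ..#.#|#  b5=1 t=1,i=2
  ..#..|.  b4=0 t=1,i=18
  ...##|#  b3=1 t=0,i=11
  ...#.|.  b2=0 t=1,i=1
  ....#|#  b1=1 t=0,i=10
  .....|#  b0=1 t=1,i=14
  bits 10110100000100010000100110101011 = 3021015467

3021015467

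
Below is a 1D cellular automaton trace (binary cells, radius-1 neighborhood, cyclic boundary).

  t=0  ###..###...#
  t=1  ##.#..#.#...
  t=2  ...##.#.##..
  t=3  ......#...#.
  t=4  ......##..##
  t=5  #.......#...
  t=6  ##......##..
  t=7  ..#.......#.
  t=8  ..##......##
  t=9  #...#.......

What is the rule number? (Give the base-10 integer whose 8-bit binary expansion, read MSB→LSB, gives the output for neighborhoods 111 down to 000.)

148

  [7] ### => #  t=0,i=0
  [6] ##. => .  t=0,i=2
  [5] #.# => .  t=1,i=2
  [4] #.. => #  t=0,i=3
  [3] .## => .  t=0,i=5
  [2] .#. => #  t=1,i=3
  [1] ..# => .  t=0,i=4
  [0] ... => .  t=0,i=9
  bits 10010100 = 148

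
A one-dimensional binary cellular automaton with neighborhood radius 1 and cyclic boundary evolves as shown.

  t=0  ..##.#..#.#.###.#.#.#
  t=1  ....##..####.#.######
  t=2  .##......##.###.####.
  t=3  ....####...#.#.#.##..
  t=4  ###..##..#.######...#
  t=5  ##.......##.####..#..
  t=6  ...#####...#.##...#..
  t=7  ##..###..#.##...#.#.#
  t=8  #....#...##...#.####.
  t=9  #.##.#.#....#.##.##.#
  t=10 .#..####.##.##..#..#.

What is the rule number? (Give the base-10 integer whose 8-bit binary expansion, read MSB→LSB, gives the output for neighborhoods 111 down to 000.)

165

  ### -> #   bit 7 = 1  t=0,i=13
  ##. -> .   bit 6 = 0  t=0,i=3
  #.# -> #   bit 5 = 1  t=0,i=4
  #.. -> .   bit 4 = 0  t=0,i=0
  .## -> .   bit 3 = 0  t=0,i=2
  .#. -> #   bit 2 = 1  t=0,i=5
  ..# -> .   bit 1 = 0  t=0,i=1
  ... -> #   bit 0 = 1  t=1,i=1
  bits 10100101 = 165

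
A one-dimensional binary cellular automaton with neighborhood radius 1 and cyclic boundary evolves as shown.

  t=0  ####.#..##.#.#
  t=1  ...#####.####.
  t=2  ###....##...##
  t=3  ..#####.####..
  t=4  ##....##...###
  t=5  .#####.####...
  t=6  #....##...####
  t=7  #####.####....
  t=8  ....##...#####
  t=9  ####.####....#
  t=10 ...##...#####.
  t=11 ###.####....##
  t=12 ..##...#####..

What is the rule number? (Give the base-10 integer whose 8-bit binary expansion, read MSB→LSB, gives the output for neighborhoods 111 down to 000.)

  [7] ### => .  t=0,i=0
  [6] ##. => #  t=0,i=3
  [5] #.# => #  t=0,i=4
  [4] #.. => #  t=0,i=6
  [3] .## => .  t=0,i=8
  [2] .#. => #  t=0,i=5
  [1] ..# => #  t=0,i=7
  [0] ... => #  t=1,i=0
  bits 01110111 = 119

119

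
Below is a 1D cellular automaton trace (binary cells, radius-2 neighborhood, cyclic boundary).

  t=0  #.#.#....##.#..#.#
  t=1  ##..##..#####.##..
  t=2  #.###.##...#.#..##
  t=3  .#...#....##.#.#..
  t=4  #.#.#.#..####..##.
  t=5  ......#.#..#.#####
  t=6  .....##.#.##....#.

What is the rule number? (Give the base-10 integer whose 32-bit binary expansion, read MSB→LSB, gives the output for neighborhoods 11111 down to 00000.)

  [31] ##### => .  t=1,i=10
  [30] ####. => #  t=1,i=11
  [29] ###.# => .  t=1,i=12
  [28] ###.. => .  t=4,i=12
  [27] ##.## => #  t=1,i=13
  [26] ##.#. => #  t=0,i=1
  [25] ##..# => #  t=1,i=2
  [24] ##... => .  t=2,i=8
  [23] #.### => .  t=2,i=2
  [22] #.##. => .  t=0,i=17
  [21] #.#.# => .  t=0,i=2
  [20] #.#.. => #  t=0,i=4
  [19] #..## => #  t=1,i=3
  [18] #..#. => #  t=0,i=14
  [17] #...# => .  t=2,i=9
  [16] #.... => .  t=0,i=6
  [15] .#### => .  t=1,i=9
  [14] .###. => .  t=2,i=3
  [13] .##.# => #  t=0,i=0
  [12] .##.. => .  t=1,i=1
  [11] .#.## => .  t=0,i=16
  [10] .#.#. => .  t=0,i=3
  [9] .#..# => .  t=0,i=13
  [8] .#... => #  t=0,i=5
  [7] ..### => .  t=1,i=8
  [6] ..##. => #  t=0,i=9
  [5] ..#.# => #  t=0,i=15
  [4] ..#.. => .  t=3,i=1
  [3] ...## => #  t=0,i=8
  [2] ...#. => #  t=2,i=10
  [1] ....# => .  t=0,i=7
  [0] ..... => .  t=5,i=2
  bits 01001110000111000010000101101100 = 1310466412

1310466412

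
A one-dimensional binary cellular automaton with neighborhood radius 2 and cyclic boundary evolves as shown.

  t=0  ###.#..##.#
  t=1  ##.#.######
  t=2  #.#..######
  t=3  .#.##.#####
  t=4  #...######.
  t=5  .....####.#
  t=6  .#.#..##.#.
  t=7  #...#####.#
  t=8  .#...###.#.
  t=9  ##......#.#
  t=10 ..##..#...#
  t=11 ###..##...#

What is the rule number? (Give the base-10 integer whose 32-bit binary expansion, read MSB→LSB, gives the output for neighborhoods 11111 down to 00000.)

  nb #####: next=#  (t=1,i=7, bit31=1)
  nb ####.: next=#  (t=0,i=1, bit30=1)
  nb ###.#: next=.  (t=0,i=2, bit29=0)
  nb ###..: next=.  (t=9,i=1, bit28=0)
  nb ##.##: next=#  (t=0,i=9, bit27=1)
  nb ##.#.: next=#  (t=0,i=3, bit26=1)
  nb ##..#: next=.  (t=10,i=4, bit25=0)
  nb ##...: next=#  (t=7,i=1, bit24=1)
  nb #.###: next=#  (t=0,i=10, bit23=1)
  nb #.##.: next=.  (t=3,i=3, bit22=0)
  nb #.#.#: next=.  (t=1,i=3, bit21=0)
  nb #.#..: next=.  (t=0,i=4, bit20=0)
  nb #..##: next=#  (t=0,i=6, bit19=1)
  nb #..#.: next=#  (t=6,i=0, bit18=1)
  nb #...#: next=.  (t=4,i=2, bit17=0)
  nb #....: next=#  (t=5,i=1, bit16=1)
  nb .####: next=#  (t=0,i=0, bit15=1)
  nb .###.: next=.  (t=8,i=6, bit14=0)
  nb .##.#: next=#  (t=0,i=8, bit13=1)
  nb .##..: next=.  (t=7,i=0, bit12=0)
  nb .#.##: next=.  (t=1,i=4, bit11=0)
  nb .#.#.: next=.  (t=6,i=2, bit10=0)
  nb .#..#: next=#  (t=0,i=5, bit9=1)
  nb .#...: next=.  (t=4,i=1, bit8=0)
  nb ..###: next=.  (t=2,i=5, bit7=0)
  nb ..##.: next=#  (t=0,i=7, bit6=1)
  nb ..#.#: next=.  (t=6,i=1, bit5=0)
  nb ..#..: next=#  (t=8,i=1, bit4=1)
  nb ...##: next=.  (t=4,i=3, bit3=0)
  nb ...#.: next=.  (t=9,i=7, bit2=0)
  nb ....#: next=#  (t=5,i=3, bit1=1)
  nb .....: next=.  (t=5,i=2, bit0=0)
  bits 11001101100011011010001001010010 = 3448611410

3448611410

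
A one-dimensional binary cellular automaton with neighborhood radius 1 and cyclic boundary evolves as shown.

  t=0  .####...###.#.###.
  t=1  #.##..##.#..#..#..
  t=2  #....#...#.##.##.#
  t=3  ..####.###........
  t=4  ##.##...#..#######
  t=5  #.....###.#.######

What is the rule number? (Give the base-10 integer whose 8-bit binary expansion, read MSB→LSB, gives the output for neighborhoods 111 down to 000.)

  [7] ### => #  t=0,i=2
  [6] ##. => .  t=0,i=4
  [5] #.# => .  t=0,i=11
  [4] #.. => .  t=0,i=5
  [3] .## => .  t=0,i=1
  [2] .#. => #  t=0,i=12
  [1] ..# => #  t=0,i=0
  [0] ... => #  t=0,i=6
  bits 10000111 = 135

135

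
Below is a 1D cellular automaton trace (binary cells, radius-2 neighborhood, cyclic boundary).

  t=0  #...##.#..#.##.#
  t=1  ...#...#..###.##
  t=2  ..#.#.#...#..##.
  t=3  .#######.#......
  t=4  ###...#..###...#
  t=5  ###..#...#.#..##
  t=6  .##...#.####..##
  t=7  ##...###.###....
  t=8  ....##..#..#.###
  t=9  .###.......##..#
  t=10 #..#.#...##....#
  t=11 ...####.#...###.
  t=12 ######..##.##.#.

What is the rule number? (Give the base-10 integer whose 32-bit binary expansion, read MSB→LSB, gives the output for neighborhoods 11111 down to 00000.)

1483836846

  [31] ##### => .  t=3,i=3
  [30] ####. => #  t=3,i=6
  [29] ###.# => .  t=1,i=12
  [28] ###.. => #  t=4,i=2
  [27] ##.## => #  t=0,i=14
  [26] ##.#. => .  t=0,i=6
  [25] ##..# => .  t=5,i=3
  [24] ##... => .  t=0,i=1
  [23] #.### => .  t=6,i=8
  [22] #.##. => #  t=0,i=12
  [21] #.#.# => #  t=2,i=4
  [20] #.#.. => #  t=0,i=7
  [19] #..## => .  t=1,i=9
  [18] #..#. => .  t=0,i=9
  [17] #...# => .  t=0,i=2
  [16] #.... => #  t=3,i=11
  [15] .#### => #  t=3,i=2
  [14] .###. => .  t=1,i=11
  [13] .##.# => .  t=0,i=5
  [12] .##.. => .  t=0,i=0
  [11] .#.## => #  t=0,i=11
  [10] .#.#. => #  t=2,i=3
  [9] .#..# => .  t=0,i=8
  [8] .#... => #  t=1,i=4
  [7] ..### => #  t=1,i=10
  [6] ..##. => .  t=0,i=4
  [5] ..#.# => #  t=0,i=10
  [4] ..#.. => .  t=1,i=3
  [3] ...## => #  t=0,i=3
  [2] ...#. => #  t=1,i=2
  [1] ....# => #  t=3,i=15
  [0] ..... => .  t=3,i=12
  bits 01011000011100011000110110101110 = 1483836846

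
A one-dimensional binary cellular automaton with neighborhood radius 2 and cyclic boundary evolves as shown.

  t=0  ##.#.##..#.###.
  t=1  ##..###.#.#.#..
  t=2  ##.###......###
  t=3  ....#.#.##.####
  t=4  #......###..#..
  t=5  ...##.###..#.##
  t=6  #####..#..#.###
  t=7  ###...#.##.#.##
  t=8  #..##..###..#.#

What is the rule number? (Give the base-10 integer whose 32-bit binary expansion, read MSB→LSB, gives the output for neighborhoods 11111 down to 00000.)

  nb #####: next=#  (t=2,i=14, bit31=1)
  nb ####.: next=.  (t=2,i=0, bit30=0)
  nb ###.#: next=.  (t=0,i=13, bit29=0)
  nb ###..: next=.  (t=2,i=5, bit28=0)
  nb ##.##: next=.  (t=0,i=14, bit27=0)
  nb ##.#.: next=.  (t=0,i=2, bit26=0)
  nb ##..#: next=.  (t=0,i=7, bit25=0)
  nb ##...: next=#  (t=2,i=6, bit24=1)
  nb #.###: next=.  (t=0,i=11, bit23=0)
  nb #.##.: next=#  (t=0,i=0, bit22=1)
  nb #.#.#: next=.  (t=0,i=3, bit21=0)
  nb #.#..: next=#  (t=1,i=12, bit20=1)
  nb #..##: next=#  (t=1,i=3, bit19=1)
  nb #..#.: next=#  (t=0,i=8, bit18=1)
  nb #...#: next=#  (t=5,i=1, bit17=1)
  nb #....: next=.  (t=2,i=7, bit16=0)
  nb .####: next=#  (t=2,i=13, bit15=1)
  nb .###.: next=#  (t=0,i=12, bit14=1)
  nb .##.#: next=#  (t=0,i=1, bit13=1)
  nb .##..: next=#  (t=0,i=6, bit12=1)
  nb .#.##: next=#  (t=0,i=4, bit11=1)
  nb .#.#.: next=.  (t=1,i=9, bit10=0)
  nb .#..#: next=#  (t=1,i=13, bit9=1)
  nb .#...: next=.  (t=4,i=1, bit8=0)
  nb ..###: next=#  (t=1,i=4, bit7=1)
  nb ..##.: next=#  (t=1,i=0, bit6=1)
  nb ..#.#: next=.  (t=0,i=9, bit5=0)
  nb ..#..: next=.  (t=4,i=0, bit4=0)
  nb ...##: next=#  (t=2,i=11, bit3=1)
  nb ...#.: next=.  (t=3,i=3, bit2=0)
  nb ....#: next=.  (t=2,i=10, bit1=0)
  nb .....: next=#  (t=2,i=8, bit0=1)
  bits 10000001010111101111101011001001 = 2170485449

2170485449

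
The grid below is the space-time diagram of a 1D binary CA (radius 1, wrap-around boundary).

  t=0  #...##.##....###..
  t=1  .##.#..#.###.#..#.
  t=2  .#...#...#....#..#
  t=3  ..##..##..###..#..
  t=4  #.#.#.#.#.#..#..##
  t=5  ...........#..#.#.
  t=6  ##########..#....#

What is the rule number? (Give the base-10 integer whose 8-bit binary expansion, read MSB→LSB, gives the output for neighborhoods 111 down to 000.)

25

  nb ###: next=.  (t=0,i=14, bit7=0)
  nb ##.: next=.  (t=0,i=5, bit6=0)
  nb #.#: next=.  (t=0,i=6, bit5=0)
  nb #..: next=#  (t=0,i=1, bit4=1)
  nb .##: next=#  (t=0,i=4, bit3=1)
  nb .#.: next=.  (t=0,i=0, bit2=0)
  nb ..#: next=.  (t=0,i=3, bit1=0)
  nb ...: next=#  (t=0,i=2, bit0=1)
  bits 00011001 = 25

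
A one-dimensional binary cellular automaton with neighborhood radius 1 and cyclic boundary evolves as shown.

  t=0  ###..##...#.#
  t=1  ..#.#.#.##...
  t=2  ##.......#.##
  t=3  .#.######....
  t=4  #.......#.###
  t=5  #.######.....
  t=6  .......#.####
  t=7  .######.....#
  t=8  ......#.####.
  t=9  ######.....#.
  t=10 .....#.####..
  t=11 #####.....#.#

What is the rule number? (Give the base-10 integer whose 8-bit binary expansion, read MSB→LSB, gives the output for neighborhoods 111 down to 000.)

67

  ### -> .   bit 7 = 0  t=0,i=0
  ##. -> #   bit 6 = 1  t=0,i=2
  #.# -> .   bit 5 = 0  t=0,i=11
  #.. -> .   bit 4 = 0  t=0,i=3
  .## -> .   bit 3 = 0  t=0,i=5
  .#. -> .   bit 2 = 0  t=0,i=10
  ..# -> #   bit 1 = 1  t=0,i=4
  ... -> #   bit 0 = 1  t=0,i=8
  bits 01000011 = 67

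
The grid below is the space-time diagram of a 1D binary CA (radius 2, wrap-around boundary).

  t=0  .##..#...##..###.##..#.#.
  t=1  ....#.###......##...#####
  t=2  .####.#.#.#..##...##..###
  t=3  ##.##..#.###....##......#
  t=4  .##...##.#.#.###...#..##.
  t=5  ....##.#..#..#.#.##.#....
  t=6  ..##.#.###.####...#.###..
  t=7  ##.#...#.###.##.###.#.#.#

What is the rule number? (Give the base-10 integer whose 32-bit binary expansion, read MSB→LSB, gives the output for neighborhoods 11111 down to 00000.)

4170655534

  nb #####: next=#  (t=1,i=22, bit31=1)
  nb ####.: next=#  (t=1,i=23, bit30=1)
  nb ###.#: next=#  (t=0,i=15, bit29=1)
  nb ###..: next=#  (t=1,i=8, bit28=1)
  nb ##.##: next=#  (t=0,i=16, bit27=1)
  nb ##.#.: next=.  (t=2,i=5, bit26=0)
  nb ##..#: next=.  (t=0,i=3, bit25=0)
  nb ##...: next=.  (t=1,i=0, bit24=0)
  nb #.###: next=#  (t=1,i=6, bit23=1)
  nb #.##.: next=.  (t=0,i=17, bit22=0)
  nb #.#.#: next=.  (t=2,i=6, bit21=0)
  nb #.#..: next=#  (t=0,i=23, bit20=1)
  nb #..##: next=.  (t=0,i=0, bit19=0)
  nb #..#.: next=#  (t=0,i=4, bit18=1)
  nb #...#: next=#  (t=0,i=7, bit17=1)
  nb #....: next=#  (t=1,i=1, bit16=1)
  nb .####: next=.  (t=1,i=21, bit15=0)
  nb .###.: next=.  (t=0,i=14, bit14=0)
  nb .##.#: next=#  (t=4,i=7, bit13=1)
  nb .##..: next=.  (t=0,i=2, bit12=0)
  nb .#.##: next=.  (t=1,i=5, bit11=0)
  nb .#.#.: next=#  (t=0,i=22, bit10=1)
  nb .#..#: next=#  (t=0,i=24, bit9=1)
  nb .#...: next=#  (t=0,i=6, bit8=1)
  nb ..###: next=.  (t=0,i=13, bit7=0)
  nb ..##.: next=.  (t=0,i=1, bit6=0)
  nb ..#.#: next=#  (t=0,i=21, bit5=1)
  nb ..#..: next=.  (t=0,i=5, bit4=0)
  nb ...##: next=#  (t=0,i=8, bit3=1)
  nb ...#.: next=#  (t=1,i=3, bit2=1)
  nb ....#: next=#  (t=1,i=2, bit1=1)
  nb .....: next=.  (t=1,i=11, bit0=0)
  bits 11111000100101110010011100101110 = 4170655534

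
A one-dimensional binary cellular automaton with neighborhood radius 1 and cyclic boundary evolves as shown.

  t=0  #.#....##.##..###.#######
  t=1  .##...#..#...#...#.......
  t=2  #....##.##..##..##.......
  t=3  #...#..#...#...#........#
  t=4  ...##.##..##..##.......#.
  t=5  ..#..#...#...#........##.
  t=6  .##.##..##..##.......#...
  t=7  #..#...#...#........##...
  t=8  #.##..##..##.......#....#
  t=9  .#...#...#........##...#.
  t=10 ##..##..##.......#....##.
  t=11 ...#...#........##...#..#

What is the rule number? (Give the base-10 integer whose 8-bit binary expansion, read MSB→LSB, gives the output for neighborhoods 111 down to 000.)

38

  ###|.  b7=0 t=0,i=15
  ##.|.  b6=0 t=0,i=0
  #.#|#  b5=1 t=0,i=1
  #..|.  b4=0 t=0,i=3
  .##|.  b3=0 t=0,i=7
  .#.|#  b2=1 t=0,i=2
  ..#|#  b1=1 t=0,i=6
  ...|.  b0=0 t=0,i=4
  bits 00100110 = 38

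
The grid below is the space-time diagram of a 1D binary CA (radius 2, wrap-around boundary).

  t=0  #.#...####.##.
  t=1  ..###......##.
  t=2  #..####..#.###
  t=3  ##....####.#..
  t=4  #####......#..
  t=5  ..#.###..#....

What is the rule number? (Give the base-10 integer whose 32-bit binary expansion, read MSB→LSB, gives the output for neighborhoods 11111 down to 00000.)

2480370018

  [31] ##### => #  t=4,i=2
  [30] ####. => .  t=0,i=8
  [29] ###.# => .  t=0,i=9
  [28] ###.. => #  t=1,i=4
  [27] ##.## => .  t=0,i=10
  [26] ##.#. => .  t=0,i=13
  [25] ##..# => #  t=2,i=1
  [24] ##... => #  t=1,i=5
  [23] #.### => #  t=2,i=11
  [22] #.##. => #  t=0,i=11
  [21] #.#.# => .  t=0,i=0
  [20] #.#.. => #  t=0,i=2
  [19] #..## => .  t=2,i=2
  [18] #..#. => #  t=2,i=8
  [17] #...# => #  t=0,i=4
  [16] #.... => #  t=1,i=6
  [15] .#### => .  t=0,i=7
  [14] .###. => #  t=1,i=3
  [13] .##.# => #  t=0,i=12
  [12] .##.. => #  t=1,i=12
  [11] .#.## => .  t=2,i=10
  [10] .#.#. => .  t=0,i=1
  [9] .#..# => .  t=3,i=12
  [8] .#... => #  t=0,i=3
  [7] ..### => .  t=0,i=6
  [6] ..##. => #  t=1,i=11
  [5] ..#.# => #  t=2,i=9
  [4] ..#.. => .  t=4,i=11
  [3] ...## => .  t=0,i=5
  [2] ...#. => .  t=4,i=10
  [1] ....# => #  t=1,i=9
  [0] ..... => .  t=1,i=7
  bits 10010011110101110111000101100010 = 2480370018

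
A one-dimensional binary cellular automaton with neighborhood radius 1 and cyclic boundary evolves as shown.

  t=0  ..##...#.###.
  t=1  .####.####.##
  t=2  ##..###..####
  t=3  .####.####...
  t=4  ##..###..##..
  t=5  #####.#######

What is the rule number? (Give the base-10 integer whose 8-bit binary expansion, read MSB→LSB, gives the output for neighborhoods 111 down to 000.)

126

  [7] ### => .  t=0,i=10
  [6] ##. => #  t=0,i=3
  [5] #.# => #  t=0,i=8
  [4] #.. => #  t=0,i=4
  [3] .## => #  t=0,i=2
  [2] .#. => #  t=0,i=7
  [1] ..# => #  t=0,i=1
  [0] ... => .  t=0,i=0
  bits 01111110 = 126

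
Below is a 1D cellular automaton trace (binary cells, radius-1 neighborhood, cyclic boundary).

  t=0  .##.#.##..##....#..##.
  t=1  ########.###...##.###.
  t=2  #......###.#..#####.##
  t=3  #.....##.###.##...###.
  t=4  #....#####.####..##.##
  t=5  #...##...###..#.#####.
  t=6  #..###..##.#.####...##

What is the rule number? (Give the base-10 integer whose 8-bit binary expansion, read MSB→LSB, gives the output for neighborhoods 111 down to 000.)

  nb ###: next=.  (t=1,i=1, bit7=0)
  nb ##.: next=#  (t=0,i=2, bit6=1)
  nb #.#: next=#  (t=0,i=3, bit5=1)
  nb #..: next=.  (t=0,i=8, bit4=0)
  nb .##: next=#  (t=0,i=1, bit3=1)
  nb .#.: next=#  (t=0,i=4, bit2=1)
  nb ..#: next=#  (t=0,i=0, bit1=1)
  nb ...: next=.  (t=0,i=13, bit0=0)
  bits 01101110 = 110

110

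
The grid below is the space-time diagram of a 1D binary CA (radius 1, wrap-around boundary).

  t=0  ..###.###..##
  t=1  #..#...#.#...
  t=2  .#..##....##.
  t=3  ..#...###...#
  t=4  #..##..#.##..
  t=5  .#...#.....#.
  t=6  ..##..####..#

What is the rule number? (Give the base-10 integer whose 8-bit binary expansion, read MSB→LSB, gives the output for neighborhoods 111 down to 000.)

145

  nb ###: next=#  (t=0,i=3, bit7=1)
  nb ##.: next=.  (t=0,i=4, bit6=0)
  nb #.#: next=.  (t=0,i=5, bit5=0)
  nb #..: next=#  (t=0,i=0, bit4=1)
  nb .##: next=.  (t=0,i=2, bit3=0)
  nb .#.: next=.  (t=1,i=0, bit2=0)
  nb ..#: next=.  (t=0,i=1, bit1=0)
  nb ...: next=#  (t=1,i=5, bit0=1)
  bits 10010001 = 145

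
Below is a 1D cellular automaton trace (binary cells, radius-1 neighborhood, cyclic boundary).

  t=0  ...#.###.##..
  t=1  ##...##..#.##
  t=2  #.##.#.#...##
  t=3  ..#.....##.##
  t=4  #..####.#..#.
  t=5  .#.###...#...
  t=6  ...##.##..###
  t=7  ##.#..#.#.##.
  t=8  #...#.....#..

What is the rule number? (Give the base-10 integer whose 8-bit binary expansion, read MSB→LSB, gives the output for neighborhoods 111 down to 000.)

  ###|#  b7=1 t=0,i=6
  ##.|.  b6=0 t=0,i=7
  #.#|.  b5=0 t=0,i=4
  #..|#  b4=1 t=0,i=11
  .##|#  b3=1 t=0,i=5
  .#.|.  b2=0 t=0,i=3
  ..#|.  b1=0 t=0,i=2
  ...|#  b0=1 t=0,i=0
  bits 10011001 = 153

153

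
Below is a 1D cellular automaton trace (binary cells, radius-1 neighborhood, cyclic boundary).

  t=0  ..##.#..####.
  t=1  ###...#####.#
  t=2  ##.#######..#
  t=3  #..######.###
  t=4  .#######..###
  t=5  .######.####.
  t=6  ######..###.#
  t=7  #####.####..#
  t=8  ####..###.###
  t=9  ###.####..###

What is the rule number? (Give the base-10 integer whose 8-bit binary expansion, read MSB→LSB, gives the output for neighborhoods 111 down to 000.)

  ### -> #   bit 7 = 1  t=0,i=9
  ##. -> .   bit 6 = 0  t=0,i=3
  #.# -> .   bit 5 = 0  t=0,i=4
  #.. -> #   bit 4 = 1  t=0,i=6
  .## -> #   bit 3 = 1  t=0,i=2
  .#. -> .   bit 2 = 0  t=0,i=5
  ..# -> #   bit 1 = 1  t=0,i=1
  ... -> #   bit 0 = 1  t=0,i=0
  bits 10011011 = 155

155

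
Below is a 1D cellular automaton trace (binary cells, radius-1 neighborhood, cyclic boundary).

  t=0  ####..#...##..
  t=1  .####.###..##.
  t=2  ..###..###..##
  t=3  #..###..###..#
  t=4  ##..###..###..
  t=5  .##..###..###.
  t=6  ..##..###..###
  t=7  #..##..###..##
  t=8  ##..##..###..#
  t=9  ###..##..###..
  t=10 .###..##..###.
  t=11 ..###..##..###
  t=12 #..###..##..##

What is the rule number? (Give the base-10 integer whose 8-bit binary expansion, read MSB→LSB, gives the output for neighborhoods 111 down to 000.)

  ### -> #   bit 7 = 1  t=0,i=1
  ##. -> #   bit 6 = 1  t=0,i=3
  #.# -> .   bit 5 = 0  t=1,i=5
  #.. -> #   bit 4 = 1  t=0,i=4
  .## -> .   bit 3 = 0  t=0,i=0
  .#. -> #   bit 2 = 1  t=0,i=6
  ..# -> .   bit 1 = 0  t=0,i=5
  ... -> #   bit 0 = 1  t=0,i=8
  bits 11010101 = 213

213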